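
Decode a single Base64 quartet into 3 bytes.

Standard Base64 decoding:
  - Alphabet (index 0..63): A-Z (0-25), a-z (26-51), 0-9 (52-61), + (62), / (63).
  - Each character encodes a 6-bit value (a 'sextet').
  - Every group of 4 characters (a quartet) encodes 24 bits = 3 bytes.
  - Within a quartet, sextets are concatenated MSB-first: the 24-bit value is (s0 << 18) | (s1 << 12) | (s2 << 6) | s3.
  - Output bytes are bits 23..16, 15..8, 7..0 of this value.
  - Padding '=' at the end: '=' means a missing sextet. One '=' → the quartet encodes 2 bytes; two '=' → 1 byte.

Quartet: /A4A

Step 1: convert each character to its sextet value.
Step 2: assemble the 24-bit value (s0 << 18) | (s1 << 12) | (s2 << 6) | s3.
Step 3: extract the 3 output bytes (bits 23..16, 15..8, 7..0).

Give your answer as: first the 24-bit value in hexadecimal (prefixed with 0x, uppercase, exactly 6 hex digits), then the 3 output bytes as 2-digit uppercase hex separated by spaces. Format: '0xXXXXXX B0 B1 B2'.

Answer: 0xFC0E00 FC 0E 00

Derivation:
Sextets: /=63, A=0, 4=56, A=0
24-bit: (63<<18) | (0<<12) | (56<<6) | 0
      = 0xFC0000 | 0x000000 | 0x000E00 | 0x000000
      = 0xFC0E00
Bytes: (v>>16)&0xFF=FC, (v>>8)&0xFF=0E, v&0xFF=00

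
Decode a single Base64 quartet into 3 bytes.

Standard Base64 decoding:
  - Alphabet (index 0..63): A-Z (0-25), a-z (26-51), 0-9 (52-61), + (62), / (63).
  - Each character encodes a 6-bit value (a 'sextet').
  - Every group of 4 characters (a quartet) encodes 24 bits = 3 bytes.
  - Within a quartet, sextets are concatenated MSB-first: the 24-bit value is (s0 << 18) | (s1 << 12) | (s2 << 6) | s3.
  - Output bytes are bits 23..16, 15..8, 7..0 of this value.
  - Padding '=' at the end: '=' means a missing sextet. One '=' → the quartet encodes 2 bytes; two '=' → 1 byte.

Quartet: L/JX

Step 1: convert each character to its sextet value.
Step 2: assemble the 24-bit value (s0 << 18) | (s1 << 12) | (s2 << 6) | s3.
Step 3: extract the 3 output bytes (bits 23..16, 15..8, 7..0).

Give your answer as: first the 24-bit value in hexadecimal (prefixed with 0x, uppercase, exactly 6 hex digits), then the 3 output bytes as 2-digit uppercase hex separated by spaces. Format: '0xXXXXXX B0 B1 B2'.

Answer: 0x2FF257 2F F2 57

Derivation:
Sextets: L=11, /=63, J=9, X=23
24-bit: (11<<18) | (63<<12) | (9<<6) | 23
      = 0x2C0000 | 0x03F000 | 0x000240 | 0x000017
      = 0x2FF257
Bytes: (v>>16)&0xFF=2F, (v>>8)&0xFF=F2, v&0xFF=57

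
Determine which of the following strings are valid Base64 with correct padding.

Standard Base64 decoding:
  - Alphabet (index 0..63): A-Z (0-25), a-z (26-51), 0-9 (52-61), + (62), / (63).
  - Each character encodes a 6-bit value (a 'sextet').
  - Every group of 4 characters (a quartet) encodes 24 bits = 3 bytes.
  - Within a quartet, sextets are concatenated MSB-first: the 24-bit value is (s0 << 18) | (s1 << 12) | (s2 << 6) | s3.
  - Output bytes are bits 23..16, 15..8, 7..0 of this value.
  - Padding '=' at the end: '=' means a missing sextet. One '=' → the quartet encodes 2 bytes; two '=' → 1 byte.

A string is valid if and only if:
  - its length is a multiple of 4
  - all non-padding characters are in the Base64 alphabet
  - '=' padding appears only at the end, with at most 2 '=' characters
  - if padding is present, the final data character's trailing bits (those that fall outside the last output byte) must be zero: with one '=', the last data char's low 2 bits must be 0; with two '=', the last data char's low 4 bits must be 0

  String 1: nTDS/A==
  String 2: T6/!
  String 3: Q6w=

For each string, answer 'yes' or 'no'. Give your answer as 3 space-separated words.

String 1: 'nTDS/A==' → valid
String 2: 'T6/!' → invalid (bad char(s): ['!'])
String 3: 'Q6w=' → valid

Answer: yes no yes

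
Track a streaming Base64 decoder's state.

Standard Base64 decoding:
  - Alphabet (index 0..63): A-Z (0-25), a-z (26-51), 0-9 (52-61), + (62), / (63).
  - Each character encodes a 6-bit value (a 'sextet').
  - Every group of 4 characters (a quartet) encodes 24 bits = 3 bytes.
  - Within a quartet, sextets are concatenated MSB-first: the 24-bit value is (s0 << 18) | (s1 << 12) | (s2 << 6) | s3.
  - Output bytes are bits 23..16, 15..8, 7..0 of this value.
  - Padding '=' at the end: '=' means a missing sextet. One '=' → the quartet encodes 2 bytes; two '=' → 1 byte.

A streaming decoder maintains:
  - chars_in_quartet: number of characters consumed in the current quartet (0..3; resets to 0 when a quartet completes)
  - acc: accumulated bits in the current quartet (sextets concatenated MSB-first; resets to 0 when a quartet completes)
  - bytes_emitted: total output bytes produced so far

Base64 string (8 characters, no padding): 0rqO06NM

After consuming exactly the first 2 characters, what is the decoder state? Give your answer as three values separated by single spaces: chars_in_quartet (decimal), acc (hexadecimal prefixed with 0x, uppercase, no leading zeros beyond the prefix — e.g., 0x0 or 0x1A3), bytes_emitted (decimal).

Answer: 2 0xD2B 0

Derivation:
After char 0 ('0'=52): chars_in_quartet=1 acc=0x34 bytes_emitted=0
After char 1 ('r'=43): chars_in_quartet=2 acc=0xD2B bytes_emitted=0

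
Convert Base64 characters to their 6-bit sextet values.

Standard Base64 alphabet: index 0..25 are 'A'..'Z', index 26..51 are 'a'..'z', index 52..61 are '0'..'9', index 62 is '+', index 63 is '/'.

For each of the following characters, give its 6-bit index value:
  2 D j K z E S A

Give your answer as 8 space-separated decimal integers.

'2': 0..9 range, 52 + ord('2') − ord('0') = 54
'D': A..Z range, ord('D') − ord('A') = 3
'j': a..z range, 26 + ord('j') − ord('a') = 35
'K': A..Z range, ord('K') − ord('A') = 10
'z': a..z range, 26 + ord('z') − ord('a') = 51
'E': A..Z range, ord('E') − ord('A') = 4
'S': A..Z range, ord('S') − ord('A') = 18
'A': A..Z range, ord('A') − ord('A') = 0

Answer: 54 3 35 10 51 4 18 0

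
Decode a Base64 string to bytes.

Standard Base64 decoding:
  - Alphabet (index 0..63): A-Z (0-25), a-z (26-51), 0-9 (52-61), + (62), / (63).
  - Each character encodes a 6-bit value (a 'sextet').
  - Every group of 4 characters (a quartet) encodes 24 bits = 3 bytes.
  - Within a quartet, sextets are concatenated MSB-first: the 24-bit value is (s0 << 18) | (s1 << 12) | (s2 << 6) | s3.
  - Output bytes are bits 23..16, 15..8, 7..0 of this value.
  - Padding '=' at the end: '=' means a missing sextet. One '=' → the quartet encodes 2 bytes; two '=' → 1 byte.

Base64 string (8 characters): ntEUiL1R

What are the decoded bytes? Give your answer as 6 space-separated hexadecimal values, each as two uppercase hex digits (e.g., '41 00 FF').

Answer: 9E D1 14 88 BD 51

Derivation:
After char 0 ('n'=39): chars_in_quartet=1 acc=0x27 bytes_emitted=0
After char 1 ('t'=45): chars_in_quartet=2 acc=0x9ED bytes_emitted=0
After char 2 ('E'=4): chars_in_quartet=3 acc=0x27B44 bytes_emitted=0
After char 3 ('U'=20): chars_in_quartet=4 acc=0x9ED114 -> emit 9E D1 14, reset; bytes_emitted=3
After char 4 ('i'=34): chars_in_quartet=1 acc=0x22 bytes_emitted=3
After char 5 ('L'=11): chars_in_quartet=2 acc=0x88B bytes_emitted=3
After char 6 ('1'=53): chars_in_quartet=3 acc=0x222F5 bytes_emitted=3
After char 7 ('R'=17): chars_in_quartet=4 acc=0x88BD51 -> emit 88 BD 51, reset; bytes_emitted=6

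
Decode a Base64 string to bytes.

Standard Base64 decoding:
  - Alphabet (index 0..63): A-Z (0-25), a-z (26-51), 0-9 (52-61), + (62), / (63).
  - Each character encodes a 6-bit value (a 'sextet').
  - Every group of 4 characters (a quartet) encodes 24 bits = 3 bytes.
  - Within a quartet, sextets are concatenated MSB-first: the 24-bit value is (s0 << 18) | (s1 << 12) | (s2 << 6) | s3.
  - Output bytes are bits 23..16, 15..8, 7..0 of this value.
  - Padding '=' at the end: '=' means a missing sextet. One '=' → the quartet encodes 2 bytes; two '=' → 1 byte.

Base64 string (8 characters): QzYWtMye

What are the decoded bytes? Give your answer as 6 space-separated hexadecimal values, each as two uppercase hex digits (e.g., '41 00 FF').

After char 0 ('Q'=16): chars_in_quartet=1 acc=0x10 bytes_emitted=0
After char 1 ('z'=51): chars_in_quartet=2 acc=0x433 bytes_emitted=0
After char 2 ('Y'=24): chars_in_quartet=3 acc=0x10CD8 bytes_emitted=0
After char 3 ('W'=22): chars_in_quartet=4 acc=0x433616 -> emit 43 36 16, reset; bytes_emitted=3
After char 4 ('t'=45): chars_in_quartet=1 acc=0x2D bytes_emitted=3
After char 5 ('M'=12): chars_in_quartet=2 acc=0xB4C bytes_emitted=3
After char 6 ('y'=50): chars_in_quartet=3 acc=0x2D332 bytes_emitted=3
After char 7 ('e'=30): chars_in_quartet=4 acc=0xB4CC9E -> emit B4 CC 9E, reset; bytes_emitted=6

Answer: 43 36 16 B4 CC 9E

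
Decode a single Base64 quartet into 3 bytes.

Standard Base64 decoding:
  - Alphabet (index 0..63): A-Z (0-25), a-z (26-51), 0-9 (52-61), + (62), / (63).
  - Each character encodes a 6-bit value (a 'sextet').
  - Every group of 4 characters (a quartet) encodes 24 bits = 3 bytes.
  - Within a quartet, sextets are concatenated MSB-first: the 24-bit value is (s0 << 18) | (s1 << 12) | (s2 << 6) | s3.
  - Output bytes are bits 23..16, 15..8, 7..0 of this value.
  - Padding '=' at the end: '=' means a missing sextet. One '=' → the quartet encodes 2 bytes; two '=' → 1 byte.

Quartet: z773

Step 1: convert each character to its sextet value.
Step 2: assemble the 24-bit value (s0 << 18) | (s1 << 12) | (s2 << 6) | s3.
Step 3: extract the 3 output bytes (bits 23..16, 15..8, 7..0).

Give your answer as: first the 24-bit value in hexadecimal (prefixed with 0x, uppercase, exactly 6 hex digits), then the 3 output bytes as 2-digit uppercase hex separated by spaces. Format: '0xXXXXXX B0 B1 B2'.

Sextets: z=51, 7=59, 7=59, 3=55
24-bit: (51<<18) | (59<<12) | (59<<6) | 55
      = 0xCC0000 | 0x03B000 | 0x000EC0 | 0x000037
      = 0xCFBEF7
Bytes: (v>>16)&0xFF=CF, (v>>8)&0xFF=BE, v&0xFF=F7

Answer: 0xCFBEF7 CF BE F7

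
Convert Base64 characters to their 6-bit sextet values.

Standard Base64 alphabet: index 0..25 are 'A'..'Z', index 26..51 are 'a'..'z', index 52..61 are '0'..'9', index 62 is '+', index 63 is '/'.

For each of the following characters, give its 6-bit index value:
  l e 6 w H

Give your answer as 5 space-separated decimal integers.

Answer: 37 30 58 48 7

Derivation:
'l': a..z range, 26 + ord('l') − ord('a') = 37
'e': a..z range, 26 + ord('e') − ord('a') = 30
'6': 0..9 range, 52 + ord('6') − ord('0') = 58
'w': a..z range, 26 + ord('w') − ord('a') = 48
'H': A..Z range, ord('H') − ord('A') = 7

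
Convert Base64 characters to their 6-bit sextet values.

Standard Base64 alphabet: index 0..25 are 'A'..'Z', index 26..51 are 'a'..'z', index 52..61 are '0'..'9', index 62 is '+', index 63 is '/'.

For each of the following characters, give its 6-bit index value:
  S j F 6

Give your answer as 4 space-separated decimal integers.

Answer: 18 35 5 58

Derivation:
'S': A..Z range, ord('S') − ord('A') = 18
'j': a..z range, 26 + ord('j') − ord('a') = 35
'F': A..Z range, ord('F') − ord('A') = 5
'6': 0..9 range, 52 + ord('6') − ord('0') = 58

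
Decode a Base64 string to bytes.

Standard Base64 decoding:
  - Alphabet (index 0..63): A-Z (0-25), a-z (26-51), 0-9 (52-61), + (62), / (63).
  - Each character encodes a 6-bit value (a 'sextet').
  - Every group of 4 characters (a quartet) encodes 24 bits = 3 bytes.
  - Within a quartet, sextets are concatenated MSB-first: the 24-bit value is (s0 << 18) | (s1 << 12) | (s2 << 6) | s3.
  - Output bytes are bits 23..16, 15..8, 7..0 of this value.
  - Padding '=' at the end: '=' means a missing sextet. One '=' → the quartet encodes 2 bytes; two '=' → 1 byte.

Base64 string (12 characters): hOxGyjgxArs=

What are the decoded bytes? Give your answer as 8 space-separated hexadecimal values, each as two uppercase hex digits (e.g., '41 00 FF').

Answer: 84 EC 46 CA 38 31 02 BB

Derivation:
After char 0 ('h'=33): chars_in_quartet=1 acc=0x21 bytes_emitted=0
After char 1 ('O'=14): chars_in_quartet=2 acc=0x84E bytes_emitted=0
After char 2 ('x'=49): chars_in_quartet=3 acc=0x213B1 bytes_emitted=0
After char 3 ('G'=6): chars_in_quartet=4 acc=0x84EC46 -> emit 84 EC 46, reset; bytes_emitted=3
After char 4 ('y'=50): chars_in_quartet=1 acc=0x32 bytes_emitted=3
After char 5 ('j'=35): chars_in_quartet=2 acc=0xCA3 bytes_emitted=3
After char 6 ('g'=32): chars_in_quartet=3 acc=0x328E0 bytes_emitted=3
After char 7 ('x'=49): chars_in_quartet=4 acc=0xCA3831 -> emit CA 38 31, reset; bytes_emitted=6
After char 8 ('A'=0): chars_in_quartet=1 acc=0x0 bytes_emitted=6
After char 9 ('r'=43): chars_in_quartet=2 acc=0x2B bytes_emitted=6
After char 10 ('s'=44): chars_in_quartet=3 acc=0xAEC bytes_emitted=6
Padding '=': partial quartet acc=0xAEC -> emit 02 BB; bytes_emitted=8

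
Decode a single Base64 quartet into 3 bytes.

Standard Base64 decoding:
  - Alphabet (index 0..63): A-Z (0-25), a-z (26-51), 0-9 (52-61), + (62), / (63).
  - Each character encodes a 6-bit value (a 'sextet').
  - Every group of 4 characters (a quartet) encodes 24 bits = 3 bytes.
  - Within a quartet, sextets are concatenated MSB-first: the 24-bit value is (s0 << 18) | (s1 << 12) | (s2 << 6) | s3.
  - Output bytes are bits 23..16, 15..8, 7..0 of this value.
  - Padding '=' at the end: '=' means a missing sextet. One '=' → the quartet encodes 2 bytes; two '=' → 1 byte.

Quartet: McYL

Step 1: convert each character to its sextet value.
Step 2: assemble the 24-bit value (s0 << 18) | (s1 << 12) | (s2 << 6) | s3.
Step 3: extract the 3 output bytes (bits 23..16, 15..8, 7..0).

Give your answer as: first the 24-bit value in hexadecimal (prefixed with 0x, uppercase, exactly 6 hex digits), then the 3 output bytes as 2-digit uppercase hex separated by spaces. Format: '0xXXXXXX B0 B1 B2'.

Answer: 0x31C60B 31 C6 0B

Derivation:
Sextets: M=12, c=28, Y=24, L=11
24-bit: (12<<18) | (28<<12) | (24<<6) | 11
      = 0x300000 | 0x01C000 | 0x000600 | 0x00000B
      = 0x31C60B
Bytes: (v>>16)&0xFF=31, (v>>8)&0xFF=C6, v&0xFF=0B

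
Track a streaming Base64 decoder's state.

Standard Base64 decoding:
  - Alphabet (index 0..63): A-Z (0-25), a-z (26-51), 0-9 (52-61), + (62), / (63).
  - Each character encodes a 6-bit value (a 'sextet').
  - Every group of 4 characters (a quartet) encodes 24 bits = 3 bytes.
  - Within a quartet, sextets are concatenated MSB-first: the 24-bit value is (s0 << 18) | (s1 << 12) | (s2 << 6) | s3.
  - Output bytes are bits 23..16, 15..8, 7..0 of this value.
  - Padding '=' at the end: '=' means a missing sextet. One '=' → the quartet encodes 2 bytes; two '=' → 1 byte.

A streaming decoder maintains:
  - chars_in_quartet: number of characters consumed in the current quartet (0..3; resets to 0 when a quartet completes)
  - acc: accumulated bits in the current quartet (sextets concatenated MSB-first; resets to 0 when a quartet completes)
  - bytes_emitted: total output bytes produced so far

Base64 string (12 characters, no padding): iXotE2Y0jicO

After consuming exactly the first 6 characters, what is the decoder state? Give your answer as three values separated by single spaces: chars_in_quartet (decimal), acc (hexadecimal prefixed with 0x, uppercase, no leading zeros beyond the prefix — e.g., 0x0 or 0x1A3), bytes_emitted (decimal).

Answer: 2 0x136 3

Derivation:
After char 0 ('i'=34): chars_in_quartet=1 acc=0x22 bytes_emitted=0
After char 1 ('X'=23): chars_in_quartet=2 acc=0x897 bytes_emitted=0
After char 2 ('o'=40): chars_in_quartet=3 acc=0x225E8 bytes_emitted=0
After char 3 ('t'=45): chars_in_quartet=4 acc=0x897A2D -> emit 89 7A 2D, reset; bytes_emitted=3
After char 4 ('E'=4): chars_in_quartet=1 acc=0x4 bytes_emitted=3
After char 5 ('2'=54): chars_in_quartet=2 acc=0x136 bytes_emitted=3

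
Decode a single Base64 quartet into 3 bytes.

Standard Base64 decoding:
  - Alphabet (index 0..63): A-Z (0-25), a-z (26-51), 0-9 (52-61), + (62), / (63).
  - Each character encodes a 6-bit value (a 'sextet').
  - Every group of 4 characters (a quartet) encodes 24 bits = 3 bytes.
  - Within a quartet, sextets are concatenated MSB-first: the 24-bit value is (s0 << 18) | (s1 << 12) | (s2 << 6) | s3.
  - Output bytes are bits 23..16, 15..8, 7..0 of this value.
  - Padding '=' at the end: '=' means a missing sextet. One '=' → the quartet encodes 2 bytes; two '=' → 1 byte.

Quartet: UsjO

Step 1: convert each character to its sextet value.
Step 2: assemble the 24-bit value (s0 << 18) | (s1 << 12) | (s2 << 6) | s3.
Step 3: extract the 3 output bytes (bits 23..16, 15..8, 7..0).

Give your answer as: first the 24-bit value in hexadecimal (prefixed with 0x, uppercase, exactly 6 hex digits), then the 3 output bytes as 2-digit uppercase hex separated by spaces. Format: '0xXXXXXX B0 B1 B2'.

Sextets: U=20, s=44, j=35, O=14
24-bit: (20<<18) | (44<<12) | (35<<6) | 14
      = 0x500000 | 0x02C000 | 0x0008C0 | 0x00000E
      = 0x52C8CE
Bytes: (v>>16)&0xFF=52, (v>>8)&0xFF=C8, v&0xFF=CE

Answer: 0x52C8CE 52 C8 CE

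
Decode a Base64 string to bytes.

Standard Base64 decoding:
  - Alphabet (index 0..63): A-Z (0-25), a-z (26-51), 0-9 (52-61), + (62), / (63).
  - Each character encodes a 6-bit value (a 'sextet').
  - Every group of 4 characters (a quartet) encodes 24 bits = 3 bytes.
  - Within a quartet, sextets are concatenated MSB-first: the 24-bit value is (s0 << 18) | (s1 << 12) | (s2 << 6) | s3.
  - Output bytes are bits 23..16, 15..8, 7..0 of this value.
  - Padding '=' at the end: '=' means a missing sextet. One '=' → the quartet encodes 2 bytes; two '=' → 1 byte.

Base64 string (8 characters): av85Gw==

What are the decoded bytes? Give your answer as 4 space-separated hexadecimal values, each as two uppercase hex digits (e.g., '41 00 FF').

Answer: 6A FF 39 1B

Derivation:
After char 0 ('a'=26): chars_in_quartet=1 acc=0x1A bytes_emitted=0
After char 1 ('v'=47): chars_in_quartet=2 acc=0x6AF bytes_emitted=0
After char 2 ('8'=60): chars_in_quartet=3 acc=0x1ABFC bytes_emitted=0
After char 3 ('5'=57): chars_in_quartet=4 acc=0x6AFF39 -> emit 6A FF 39, reset; bytes_emitted=3
After char 4 ('G'=6): chars_in_quartet=1 acc=0x6 bytes_emitted=3
After char 5 ('w'=48): chars_in_quartet=2 acc=0x1B0 bytes_emitted=3
Padding '==': partial quartet acc=0x1B0 -> emit 1B; bytes_emitted=4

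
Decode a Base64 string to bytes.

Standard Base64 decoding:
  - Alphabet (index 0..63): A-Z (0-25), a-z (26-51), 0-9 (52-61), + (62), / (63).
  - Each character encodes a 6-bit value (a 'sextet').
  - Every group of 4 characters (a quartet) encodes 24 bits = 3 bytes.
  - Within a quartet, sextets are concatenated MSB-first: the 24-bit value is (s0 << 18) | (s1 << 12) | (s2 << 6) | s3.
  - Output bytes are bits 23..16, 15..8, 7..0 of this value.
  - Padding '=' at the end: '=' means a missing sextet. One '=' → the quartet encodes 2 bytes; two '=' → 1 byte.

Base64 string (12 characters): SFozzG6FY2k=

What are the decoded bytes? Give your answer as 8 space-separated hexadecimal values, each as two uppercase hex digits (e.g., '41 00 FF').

After char 0 ('S'=18): chars_in_quartet=1 acc=0x12 bytes_emitted=0
After char 1 ('F'=5): chars_in_quartet=2 acc=0x485 bytes_emitted=0
After char 2 ('o'=40): chars_in_quartet=3 acc=0x12168 bytes_emitted=0
After char 3 ('z'=51): chars_in_quartet=4 acc=0x485A33 -> emit 48 5A 33, reset; bytes_emitted=3
After char 4 ('z'=51): chars_in_quartet=1 acc=0x33 bytes_emitted=3
After char 5 ('G'=6): chars_in_quartet=2 acc=0xCC6 bytes_emitted=3
After char 6 ('6'=58): chars_in_quartet=3 acc=0x331BA bytes_emitted=3
After char 7 ('F'=5): chars_in_quartet=4 acc=0xCC6E85 -> emit CC 6E 85, reset; bytes_emitted=6
After char 8 ('Y'=24): chars_in_quartet=1 acc=0x18 bytes_emitted=6
After char 9 ('2'=54): chars_in_quartet=2 acc=0x636 bytes_emitted=6
After char 10 ('k'=36): chars_in_quartet=3 acc=0x18DA4 bytes_emitted=6
Padding '=': partial quartet acc=0x18DA4 -> emit 63 69; bytes_emitted=8

Answer: 48 5A 33 CC 6E 85 63 69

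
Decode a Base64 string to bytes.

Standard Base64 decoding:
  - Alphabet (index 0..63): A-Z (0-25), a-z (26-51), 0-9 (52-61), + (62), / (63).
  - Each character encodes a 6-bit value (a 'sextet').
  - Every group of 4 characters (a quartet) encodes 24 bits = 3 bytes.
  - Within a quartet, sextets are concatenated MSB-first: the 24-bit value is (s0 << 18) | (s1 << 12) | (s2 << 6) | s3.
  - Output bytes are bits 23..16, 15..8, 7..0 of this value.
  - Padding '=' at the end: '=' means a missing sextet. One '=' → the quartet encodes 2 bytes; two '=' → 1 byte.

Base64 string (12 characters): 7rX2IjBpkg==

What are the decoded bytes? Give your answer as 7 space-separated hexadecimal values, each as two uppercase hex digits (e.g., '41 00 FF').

Answer: EE B5 F6 22 30 69 92

Derivation:
After char 0 ('7'=59): chars_in_quartet=1 acc=0x3B bytes_emitted=0
After char 1 ('r'=43): chars_in_quartet=2 acc=0xEEB bytes_emitted=0
After char 2 ('X'=23): chars_in_quartet=3 acc=0x3BAD7 bytes_emitted=0
After char 3 ('2'=54): chars_in_quartet=4 acc=0xEEB5F6 -> emit EE B5 F6, reset; bytes_emitted=3
After char 4 ('I'=8): chars_in_quartet=1 acc=0x8 bytes_emitted=3
After char 5 ('j'=35): chars_in_quartet=2 acc=0x223 bytes_emitted=3
After char 6 ('B'=1): chars_in_quartet=3 acc=0x88C1 bytes_emitted=3
After char 7 ('p'=41): chars_in_quartet=4 acc=0x223069 -> emit 22 30 69, reset; bytes_emitted=6
After char 8 ('k'=36): chars_in_quartet=1 acc=0x24 bytes_emitted=6
After char 9 ('g'=32): chars_in_quartet=2 acc=0x920 bytes_emitted=6
Padding '==': partial quartet acc=0x920 -> emit 92; bytes_emitted=7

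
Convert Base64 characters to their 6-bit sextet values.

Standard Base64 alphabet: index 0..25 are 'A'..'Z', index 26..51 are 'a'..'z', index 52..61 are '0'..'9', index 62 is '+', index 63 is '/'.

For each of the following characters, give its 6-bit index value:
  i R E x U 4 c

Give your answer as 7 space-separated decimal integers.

Answer: 34 17 4 49 20 56 28

Derivation:
'i': a..z range, 26 + ord('i') − ord('a') = 34
'R': A..Z range, ord('R') − ord('A') = 17
'E': A..Z range, ord('E') − ord('A') = 4
'x': a..z range, 26 + ord('x') − ord('a') = 49
'U': A..Z range, ord('U') − ord('A') = 20
'4': 0..9 range, 52 + ord('4') − ord('0') = 56
'c': a..z range, 26 + ord('c') − ord('a') = 28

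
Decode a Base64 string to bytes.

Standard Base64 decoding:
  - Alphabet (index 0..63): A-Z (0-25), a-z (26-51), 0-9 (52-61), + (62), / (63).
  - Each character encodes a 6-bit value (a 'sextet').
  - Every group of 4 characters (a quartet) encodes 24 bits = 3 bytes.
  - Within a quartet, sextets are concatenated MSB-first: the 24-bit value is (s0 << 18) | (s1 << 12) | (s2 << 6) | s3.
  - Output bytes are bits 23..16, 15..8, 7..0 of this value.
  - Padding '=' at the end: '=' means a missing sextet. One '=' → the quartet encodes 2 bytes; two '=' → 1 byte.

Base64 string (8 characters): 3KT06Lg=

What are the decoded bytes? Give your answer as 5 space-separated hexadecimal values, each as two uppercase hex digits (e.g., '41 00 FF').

After char 0 ('3'=55): chars_in_quartet=1 acc=0x37 bytes_emitted=0
After char 1 ('K'=10): chars_in_quartet=2 acc=0xDCA bytes_emitted=0
After char 2 ('T'=19): chars_in_quartet=3 acc=0x37293 bytes_emitted=0
After char 3 ('0'=52): chars_in_quartet=4 acc=0xDCA4F4 -> emit DC A4 F4, reset; bytes_emitted=3
After char 4 ('6'=58): chars_in_quartet=1 acc=0x3A bytes_emitted=3
After char 5 ('L'=11): chars_in_quartet=2 acc=0xE8B bytes_emitted=3
After char 6 ('g'=32): chars_in_quartet=3 acc=0x3A2E0 bytes_emitted=3
Padding '=': partial quartet acc=0x3A2E0 -> emit E8 B8; bytes_emitted=5

Answer: DC A4 F4 E8 B8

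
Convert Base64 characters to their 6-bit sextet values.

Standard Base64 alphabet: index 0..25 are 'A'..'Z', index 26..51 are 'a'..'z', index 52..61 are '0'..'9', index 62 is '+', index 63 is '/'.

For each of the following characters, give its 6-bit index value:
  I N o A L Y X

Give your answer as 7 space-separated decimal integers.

Answer: 8 13 40 0 11 24 23

Derivation:
'I': A..Z range, ord('I') − ord('A') = 8
'N': A..Z range, ord('N') − ord('A') = 13
'o': a..z range, 26 + ord('o') − ord('a') = 40
'A': A..Z range, ord('A') − ord('A') = 0
'L': A..Z range, ord('L') − ord('A') = 11
'Y': A..Z range, ord('Y') − ord('A') = 24
'X': A..Z range, ord('X') − ord('A') = 23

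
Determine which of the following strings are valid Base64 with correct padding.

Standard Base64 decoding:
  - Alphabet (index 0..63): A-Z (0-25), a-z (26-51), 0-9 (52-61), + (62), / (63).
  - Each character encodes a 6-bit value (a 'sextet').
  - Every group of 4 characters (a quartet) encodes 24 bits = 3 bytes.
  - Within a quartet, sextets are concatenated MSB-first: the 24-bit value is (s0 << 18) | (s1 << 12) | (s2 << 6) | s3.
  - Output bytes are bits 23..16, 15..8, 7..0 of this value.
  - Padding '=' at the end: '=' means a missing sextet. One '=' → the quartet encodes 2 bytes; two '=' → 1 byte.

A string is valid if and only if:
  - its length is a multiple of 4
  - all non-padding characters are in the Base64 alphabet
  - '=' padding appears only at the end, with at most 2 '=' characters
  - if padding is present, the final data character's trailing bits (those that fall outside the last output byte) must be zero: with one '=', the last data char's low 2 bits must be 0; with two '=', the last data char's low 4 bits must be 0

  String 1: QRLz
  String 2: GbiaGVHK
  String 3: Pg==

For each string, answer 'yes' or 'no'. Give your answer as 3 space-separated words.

Answer: yes yes yes

Derivation:
String 1: 'QRLz' → valid
String 2: 'GbiaGVHK' → valid
String 3: 'Pg==' → valid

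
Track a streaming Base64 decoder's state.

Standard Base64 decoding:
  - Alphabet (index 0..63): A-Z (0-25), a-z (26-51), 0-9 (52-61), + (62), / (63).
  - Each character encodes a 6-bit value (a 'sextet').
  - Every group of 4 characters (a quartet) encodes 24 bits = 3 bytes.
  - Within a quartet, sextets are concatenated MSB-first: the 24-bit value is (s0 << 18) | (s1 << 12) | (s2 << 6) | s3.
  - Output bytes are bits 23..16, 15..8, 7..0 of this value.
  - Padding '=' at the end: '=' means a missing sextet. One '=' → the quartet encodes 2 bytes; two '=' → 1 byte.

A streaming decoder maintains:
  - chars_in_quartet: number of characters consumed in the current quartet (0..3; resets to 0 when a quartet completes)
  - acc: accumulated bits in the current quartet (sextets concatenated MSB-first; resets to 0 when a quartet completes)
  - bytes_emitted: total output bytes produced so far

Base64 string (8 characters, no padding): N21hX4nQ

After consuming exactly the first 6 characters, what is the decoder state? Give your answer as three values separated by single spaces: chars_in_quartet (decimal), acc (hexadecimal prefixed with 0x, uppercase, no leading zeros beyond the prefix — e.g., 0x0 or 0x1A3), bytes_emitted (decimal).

After char 0 ('N'=13): chars_in_quartet=1 acc=0xD bytes_emitted=0
After char 1 ('2'=54): chars_in_quartet=2 acc=0x376 bytes_emitted=0
After char 2 ('1'=53): chars_in_quartet=3 acc=0xDDB5 bytes_emitted=0
After char 3 ('h'=33): chars_in_quartet=4 acc=0x376D61 -> emit 37 6D 61, reset; bytes_emitted=3
After char 4 ('X'=23): chars_in_quartet=1 acc=0x17 bytes_emitted=3
After char 5 ('4'=56): chars_in_quartet=2 acc=0x5F8 bytes_emitted=3

Answer: 2 0x5F8 3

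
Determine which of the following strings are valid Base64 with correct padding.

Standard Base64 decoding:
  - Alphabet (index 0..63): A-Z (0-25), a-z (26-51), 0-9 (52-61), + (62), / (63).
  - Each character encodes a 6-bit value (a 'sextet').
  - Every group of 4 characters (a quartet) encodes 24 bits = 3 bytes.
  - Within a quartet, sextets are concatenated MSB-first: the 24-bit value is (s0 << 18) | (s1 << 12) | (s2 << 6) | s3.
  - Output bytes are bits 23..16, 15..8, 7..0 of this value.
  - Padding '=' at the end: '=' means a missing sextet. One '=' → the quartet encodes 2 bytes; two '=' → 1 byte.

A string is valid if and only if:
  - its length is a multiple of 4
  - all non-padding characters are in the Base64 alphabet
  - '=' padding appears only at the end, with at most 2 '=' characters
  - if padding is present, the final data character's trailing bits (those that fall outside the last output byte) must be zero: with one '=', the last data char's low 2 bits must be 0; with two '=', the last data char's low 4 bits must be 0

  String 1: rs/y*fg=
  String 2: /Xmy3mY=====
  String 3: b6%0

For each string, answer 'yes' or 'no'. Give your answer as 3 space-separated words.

Answer: no no no

Derivation:
String 1: 'rs/y*fg=' → invalid (bad char(s): ['*'])
String 2: '/Xmy3mY=====' → invalid (5 pad chars (max 2))
String 3: 'b6%0' → invalid (bad char(s): ['%'])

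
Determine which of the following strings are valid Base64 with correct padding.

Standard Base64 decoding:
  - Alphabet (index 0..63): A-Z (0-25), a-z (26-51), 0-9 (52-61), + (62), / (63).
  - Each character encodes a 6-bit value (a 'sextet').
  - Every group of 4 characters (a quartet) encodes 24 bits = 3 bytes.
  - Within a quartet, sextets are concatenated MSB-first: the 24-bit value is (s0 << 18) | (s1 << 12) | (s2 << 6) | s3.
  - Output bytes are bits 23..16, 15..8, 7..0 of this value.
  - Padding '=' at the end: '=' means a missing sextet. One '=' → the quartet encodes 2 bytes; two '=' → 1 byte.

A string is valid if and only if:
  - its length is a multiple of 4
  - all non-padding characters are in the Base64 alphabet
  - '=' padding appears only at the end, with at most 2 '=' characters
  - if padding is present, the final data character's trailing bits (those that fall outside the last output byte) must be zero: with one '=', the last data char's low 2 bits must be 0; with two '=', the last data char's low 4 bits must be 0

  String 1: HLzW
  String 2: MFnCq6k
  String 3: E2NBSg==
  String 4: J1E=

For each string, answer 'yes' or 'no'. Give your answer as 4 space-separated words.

String 1: 'HLzW' → valid
String 2: 'MFnCq6k' → invalid (len=7 not mult of 4)
String 3: 'E2NBSg==' → valid
String 4: 'J1E=' → valid

Answer: yes no yes yes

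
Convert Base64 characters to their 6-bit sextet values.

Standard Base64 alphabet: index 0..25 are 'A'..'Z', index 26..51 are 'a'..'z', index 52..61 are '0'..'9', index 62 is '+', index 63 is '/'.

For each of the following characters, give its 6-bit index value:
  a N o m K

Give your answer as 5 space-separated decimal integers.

'a': a..z range, 26 + ord('a') − ord('a') = 26
'N': A..Z range, ord('N') − ord('A') = 13
'o': a..z range, 26 + ord('o') − ord('a') = 40
'm': a..z range, 26 + ord('m') − ord('a') = 38
'K': A..Z range, ord('K') − ord('A') = 10

Answer: 26 13 40 38 10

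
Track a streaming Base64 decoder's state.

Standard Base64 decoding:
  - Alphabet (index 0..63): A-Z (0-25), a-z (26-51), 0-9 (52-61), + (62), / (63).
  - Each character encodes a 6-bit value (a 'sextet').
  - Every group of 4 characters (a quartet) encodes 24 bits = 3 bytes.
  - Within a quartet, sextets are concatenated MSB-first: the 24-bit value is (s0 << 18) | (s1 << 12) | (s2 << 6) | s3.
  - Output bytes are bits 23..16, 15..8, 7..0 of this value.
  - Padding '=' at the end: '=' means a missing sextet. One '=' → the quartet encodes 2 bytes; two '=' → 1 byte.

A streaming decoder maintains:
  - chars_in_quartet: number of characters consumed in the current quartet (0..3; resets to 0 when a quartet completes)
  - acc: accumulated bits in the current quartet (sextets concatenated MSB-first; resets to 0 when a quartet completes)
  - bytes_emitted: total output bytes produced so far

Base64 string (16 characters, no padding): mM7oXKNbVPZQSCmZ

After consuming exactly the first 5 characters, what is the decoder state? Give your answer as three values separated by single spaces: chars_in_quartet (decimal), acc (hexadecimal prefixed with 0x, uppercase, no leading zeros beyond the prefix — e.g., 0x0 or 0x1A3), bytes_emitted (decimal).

Answer: 1 0x17 3

Derivation:
After char 0 ('m'=38): chars_in_quartet=1 acc=0x26 bytes_emitted=0
After char 1 ('M'=12): chars_in_quartet=2 acc=0x98C bytes_emitted=0
After char 2 ('7'=59): chars_in_quartet=3 acc=0x2633B bytes_emitted=0
After char 3 ('o'=40): chars_in_quartet=4 acc=0x98CEE8 -> emit 98 CE E8, reset; bytes_emitted=3
After char 4 ('X'=23): chars_in_quartet=1 acc=0x17 bytes_emitted=3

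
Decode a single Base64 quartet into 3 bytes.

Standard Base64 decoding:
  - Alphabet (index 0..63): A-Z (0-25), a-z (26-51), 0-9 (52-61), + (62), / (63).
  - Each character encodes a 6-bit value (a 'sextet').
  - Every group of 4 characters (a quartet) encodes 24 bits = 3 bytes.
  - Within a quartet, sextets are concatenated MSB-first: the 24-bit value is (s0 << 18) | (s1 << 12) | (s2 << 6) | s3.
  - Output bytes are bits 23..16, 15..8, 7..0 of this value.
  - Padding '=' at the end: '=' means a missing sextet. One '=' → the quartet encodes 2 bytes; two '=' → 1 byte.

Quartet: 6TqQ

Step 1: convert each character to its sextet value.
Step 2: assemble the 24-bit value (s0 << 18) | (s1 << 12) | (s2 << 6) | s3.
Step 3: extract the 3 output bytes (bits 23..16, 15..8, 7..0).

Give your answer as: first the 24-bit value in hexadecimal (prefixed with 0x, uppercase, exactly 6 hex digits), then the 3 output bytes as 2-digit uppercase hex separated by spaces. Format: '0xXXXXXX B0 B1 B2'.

Sextets: 6=58, T=19, q=42, Q=16
24-bit: (58<<18) | (19<<12) | (42<<6) | 16
      = 0xE80000 | 0x013000 | 0x000A80 | 0x000010
      = 0xE93A90
Bytes: (v>>16)&0xFF=E9, (v>>8)&0xFF=3A, v&0xFF=90

Answer: 0xE93A90 E9 3A 90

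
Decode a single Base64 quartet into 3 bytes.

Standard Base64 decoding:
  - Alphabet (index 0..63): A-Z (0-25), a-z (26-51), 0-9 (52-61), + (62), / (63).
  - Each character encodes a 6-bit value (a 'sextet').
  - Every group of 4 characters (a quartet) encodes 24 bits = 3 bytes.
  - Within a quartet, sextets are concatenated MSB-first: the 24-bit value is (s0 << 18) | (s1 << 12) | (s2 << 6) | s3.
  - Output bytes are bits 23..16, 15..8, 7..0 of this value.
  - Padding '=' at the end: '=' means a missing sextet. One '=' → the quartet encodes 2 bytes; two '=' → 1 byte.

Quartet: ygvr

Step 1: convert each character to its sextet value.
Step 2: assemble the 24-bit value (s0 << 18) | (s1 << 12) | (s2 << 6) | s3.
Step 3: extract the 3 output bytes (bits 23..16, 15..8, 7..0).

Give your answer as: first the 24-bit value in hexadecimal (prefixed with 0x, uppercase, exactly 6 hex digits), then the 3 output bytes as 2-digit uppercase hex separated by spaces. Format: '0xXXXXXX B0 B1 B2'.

Sextets: y=50, g=32, v=47, r=43
24-bit: (50<<18) | (32<<12) | (47<<6) | 43
      = 0xC80000 | 0x020000 | 0x000BC0 | 0x00002B
      = 0xCA0BEB
Bytes: (v>>16)&0xFF=CA, (v>>8)&0xFF=0B, v&0xFF=EB

Answer: 0xCA0BEB CA 0B EB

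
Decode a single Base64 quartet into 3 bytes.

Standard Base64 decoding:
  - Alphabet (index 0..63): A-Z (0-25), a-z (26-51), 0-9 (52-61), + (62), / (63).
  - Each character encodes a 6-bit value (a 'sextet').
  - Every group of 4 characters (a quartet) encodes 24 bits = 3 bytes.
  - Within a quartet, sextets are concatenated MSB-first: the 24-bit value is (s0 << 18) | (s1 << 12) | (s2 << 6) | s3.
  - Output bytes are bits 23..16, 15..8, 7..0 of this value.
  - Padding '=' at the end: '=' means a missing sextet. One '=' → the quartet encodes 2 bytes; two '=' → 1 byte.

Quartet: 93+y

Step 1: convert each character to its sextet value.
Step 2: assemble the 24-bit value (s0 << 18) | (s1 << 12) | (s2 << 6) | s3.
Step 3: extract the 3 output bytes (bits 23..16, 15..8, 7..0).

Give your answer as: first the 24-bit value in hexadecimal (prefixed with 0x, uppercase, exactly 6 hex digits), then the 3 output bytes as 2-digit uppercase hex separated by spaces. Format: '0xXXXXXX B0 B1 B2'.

Sextets: 9=61, 3=55, +=62, y=50
24-bit: (61<<18) | (55<<12) | (62<<6) | 50
      = 0xF40000 | 0x037000 | 0x000F80 | 0x000032
      = 0xF77FB2
Bytes: (v>>16)&0xFF=F7, (v>>8)&0xFF=7F, v&0xFF=B2

Answer: 0xF77FB2 F7 7F B2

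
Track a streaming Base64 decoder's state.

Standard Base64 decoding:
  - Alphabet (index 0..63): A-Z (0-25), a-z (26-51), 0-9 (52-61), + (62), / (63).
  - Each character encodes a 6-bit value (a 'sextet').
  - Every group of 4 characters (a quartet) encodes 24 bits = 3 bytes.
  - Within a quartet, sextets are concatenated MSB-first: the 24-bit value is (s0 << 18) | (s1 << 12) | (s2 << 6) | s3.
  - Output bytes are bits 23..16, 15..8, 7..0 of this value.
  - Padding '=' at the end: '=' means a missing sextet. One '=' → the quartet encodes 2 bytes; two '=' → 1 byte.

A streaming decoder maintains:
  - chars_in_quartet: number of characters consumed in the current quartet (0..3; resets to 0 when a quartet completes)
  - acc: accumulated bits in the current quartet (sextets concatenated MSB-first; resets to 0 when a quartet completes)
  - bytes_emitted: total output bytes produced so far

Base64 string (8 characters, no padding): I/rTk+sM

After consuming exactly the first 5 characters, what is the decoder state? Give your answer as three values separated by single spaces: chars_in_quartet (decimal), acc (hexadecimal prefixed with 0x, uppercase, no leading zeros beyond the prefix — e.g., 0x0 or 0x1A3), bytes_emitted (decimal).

After char 0 ('I'=8): chars_in_quartet=1 acc=0x8 bytes_emitted=0
After char 1 ('/'=63): chars_in_quartet=2 acc=0x23F bytes_emitted=0
After char 2 ('r'=43): chars_in_quartet=3 acc=0x8FEB bytes_emitted=0
After char 3 ('T'=19): chars_in_quartet=4 acc=0x23FAD3 -> emit 23 FA D3, reset; bytes_emitted=3
After char 4 ('k'=36): chars_in_quartet=1 acc=0x24 bytes_emitted=3

Answer: 1 0x24 3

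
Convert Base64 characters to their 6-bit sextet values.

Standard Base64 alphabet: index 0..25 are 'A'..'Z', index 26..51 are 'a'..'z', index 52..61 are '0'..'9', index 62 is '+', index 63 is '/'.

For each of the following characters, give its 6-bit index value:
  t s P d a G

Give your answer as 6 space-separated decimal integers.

Answer: 45 44 15 29 26 6

Derivation:
't': a..z range, 26 + ord('t') − ord('a') = 45
's': a..z range, 26 + ord('s') − ord('a') = 44
'P': A..Z range, ord('P') − ord('A') = 15
'd': a..z range, 26 + ord('d') − ord('a') = 29
'a': a..z range, 26 + ord('a') − ord('a') = 26
'G': A..Z range, ord('G') − ord('A') = 6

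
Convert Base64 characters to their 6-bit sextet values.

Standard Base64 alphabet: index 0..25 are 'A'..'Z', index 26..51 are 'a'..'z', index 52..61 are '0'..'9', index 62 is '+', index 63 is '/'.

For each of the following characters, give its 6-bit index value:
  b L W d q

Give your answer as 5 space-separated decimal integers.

'b': a..z range, 26 + ord('b') − ord('a') = 27
'L': A..Z range, ord('L') − ord('A') = 11
'W': A..Z range, ord('W') − ord('A') = 22
'd': a..z range, 26 + ord('d') − ord('a') = 29
'q': a..z range, 26 + ord('q') − ord('a') = 42

Answer: 27 11 22 29 42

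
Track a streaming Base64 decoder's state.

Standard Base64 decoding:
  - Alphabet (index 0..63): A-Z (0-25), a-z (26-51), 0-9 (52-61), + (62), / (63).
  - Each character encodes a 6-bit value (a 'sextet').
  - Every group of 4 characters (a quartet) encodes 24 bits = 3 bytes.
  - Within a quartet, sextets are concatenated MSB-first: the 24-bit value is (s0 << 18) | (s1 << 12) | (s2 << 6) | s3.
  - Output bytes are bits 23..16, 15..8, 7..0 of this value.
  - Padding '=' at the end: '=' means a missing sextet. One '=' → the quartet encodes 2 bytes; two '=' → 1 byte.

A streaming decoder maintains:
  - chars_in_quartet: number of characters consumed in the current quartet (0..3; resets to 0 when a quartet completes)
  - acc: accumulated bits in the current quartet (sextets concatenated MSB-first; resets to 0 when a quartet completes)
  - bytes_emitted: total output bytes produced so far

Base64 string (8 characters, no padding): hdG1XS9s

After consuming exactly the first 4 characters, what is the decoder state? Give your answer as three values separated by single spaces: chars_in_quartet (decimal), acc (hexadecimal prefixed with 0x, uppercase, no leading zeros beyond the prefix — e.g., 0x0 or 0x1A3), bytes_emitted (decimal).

Answer: 0 0x0 3

Derivation:
After char 0 ('h'=33): chars_in_quartet=1 acc=0x21 bytes_emitted=0
After char 1 ('d'=29): chars_in_quartet=2 acc=0x85D bytes_emitted=0
After char 2 ('G'=6): chars_in_quartet=3 acc=0x21746 bytes_emitted=0
After char 3 ('1'=53): chars_in_quartet=4 acc=0x85D1B5 -> emit 85 D1 B5, reset; bytes_emitted=3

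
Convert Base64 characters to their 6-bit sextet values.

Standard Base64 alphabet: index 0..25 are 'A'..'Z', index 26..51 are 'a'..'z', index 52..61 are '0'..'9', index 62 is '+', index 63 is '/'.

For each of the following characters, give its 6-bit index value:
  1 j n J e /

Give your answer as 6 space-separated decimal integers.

Answer: 53 35 39 9 30 63

Derivation:
'1': 0..9 range, 52 + ord('1') − ord('0') = 53
'j': a..z range, 26 + ord('j') − ord('a') = 35
'n': a..z range, 26 + ord('n') − ord('a') = 39
'J': A..Z range, ord('J') − ord('A') = 9
'e': a..z range, 26 + ord('e') − ord('a') = 30
'/': index 63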